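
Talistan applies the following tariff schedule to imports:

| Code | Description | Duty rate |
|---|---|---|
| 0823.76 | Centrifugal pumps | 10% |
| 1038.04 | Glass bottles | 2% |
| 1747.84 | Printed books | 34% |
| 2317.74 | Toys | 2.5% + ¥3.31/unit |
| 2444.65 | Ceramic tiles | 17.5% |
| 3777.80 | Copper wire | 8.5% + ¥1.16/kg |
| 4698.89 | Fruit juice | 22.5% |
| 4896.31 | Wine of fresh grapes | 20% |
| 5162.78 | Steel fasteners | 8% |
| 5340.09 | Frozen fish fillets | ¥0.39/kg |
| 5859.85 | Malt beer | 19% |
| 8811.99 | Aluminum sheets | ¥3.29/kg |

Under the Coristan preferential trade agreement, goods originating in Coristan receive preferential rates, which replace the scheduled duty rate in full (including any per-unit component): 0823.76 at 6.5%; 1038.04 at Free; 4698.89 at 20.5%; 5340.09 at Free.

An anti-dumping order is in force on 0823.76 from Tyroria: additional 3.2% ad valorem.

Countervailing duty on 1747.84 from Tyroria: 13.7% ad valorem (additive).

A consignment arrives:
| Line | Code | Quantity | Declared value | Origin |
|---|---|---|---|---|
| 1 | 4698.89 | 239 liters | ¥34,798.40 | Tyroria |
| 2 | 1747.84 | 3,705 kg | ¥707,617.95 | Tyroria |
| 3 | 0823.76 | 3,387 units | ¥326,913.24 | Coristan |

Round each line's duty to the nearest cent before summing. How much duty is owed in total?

¥366,612.76

Line 1 (4698.89, Tyroria, 239 liters, ¥34,798.40):
Base rate for 4698.89 is 22.5%.
4698.89 has an FTA preferential rate, but origin Tyroria is not Coristan; base rate stands.
Duty = ¥34,798.40 × 22.5% = ¥7,829.64.
Line 2 (1747.84, Tyroria, 3,705 kg, ¥707,617.95):
Base rate for 1747.84 is 34%.
Additional duty on 1747.84 from Tyroria: +13.7%. Applied ad valorem rate: 34% + 13.7% = 47.7%.
Duty = ¥707,617.95 × 47.7% = ¥337,533.76.
Line 3 (0823.76, Coristan, 3,387 units, ¥326,913.24):
Base rate for 0823.76 is 10%.
Origin Coristan qualifies under the Talistan–Coristan agreement and 0823.76 is covered: preferential rate 6.5% applies instead.
The additional-duty order on 0823.76 targets Tyroria, not Coristan; it does not apply.
Duty = ¥326,913.24 × 6.5% = ¥21,249.36.
Total = ¥7,829.64 + ¥337,533.76 + ¥21,249.36 = ¥366,612.76.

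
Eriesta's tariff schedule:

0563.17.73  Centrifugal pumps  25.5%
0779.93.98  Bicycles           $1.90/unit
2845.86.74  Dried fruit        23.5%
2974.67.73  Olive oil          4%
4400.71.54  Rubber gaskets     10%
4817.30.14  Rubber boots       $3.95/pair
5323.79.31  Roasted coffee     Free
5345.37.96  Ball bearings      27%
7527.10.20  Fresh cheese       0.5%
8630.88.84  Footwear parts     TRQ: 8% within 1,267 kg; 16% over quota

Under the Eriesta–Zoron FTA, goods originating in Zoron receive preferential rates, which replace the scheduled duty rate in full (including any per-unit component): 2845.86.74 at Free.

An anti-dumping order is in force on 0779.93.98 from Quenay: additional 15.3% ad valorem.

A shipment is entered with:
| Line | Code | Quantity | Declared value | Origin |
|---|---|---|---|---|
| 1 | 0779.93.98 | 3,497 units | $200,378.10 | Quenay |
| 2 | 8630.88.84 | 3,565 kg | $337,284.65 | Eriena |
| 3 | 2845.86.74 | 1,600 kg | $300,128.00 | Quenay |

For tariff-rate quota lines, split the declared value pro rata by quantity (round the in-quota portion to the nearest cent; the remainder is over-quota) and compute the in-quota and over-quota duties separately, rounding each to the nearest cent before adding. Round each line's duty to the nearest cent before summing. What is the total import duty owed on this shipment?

Line 1 (0779.93.98, Quenay, 3,497 units, $200,378.10):
Base rate for 0779.93.98 is $1.90/unit.
Additional duty on 0779.93.98 from Quenay: +15.3% ad valorem. Applied ad valorem rate = 15.3%.
Duty = $200,378.10 × 15.3% + 3,497 × $1.90 = $37,302.15.
Line 2 (8630.88.84, Eriena, 3,565 kg, $337,284.65):
Code 8630.88.84 is under a tariff-rate quota (threshold 1,267 kg). In-quota: 1,267 kg at 8%; over-quota: 2,298 kg at 16%.
Pro-rata value split: in-quota = $337,284.65 × 1,267/3,565 = $119,870.87; over-quota = $337,284.65 − $119,870.87 = $217,413.78.
In-quota duty = $119,870.87 × 8% = $9,589.67. Over-quota duty = $217,413.78 × 16% = $34,786.20.
Line duty = $9,589.67 + $34,786.20 = $44,375.87.
Line 3 (2845.86.74, Quenay, 1,600 kg, $300,128.00):
Base rate for 2845.86.74 is 23.5%.
2845.86.74 has an FTA preferential rate, but origin Quenay is not Zoron; base rate stands.
Duty = $300,128.00 × 23.5% = $70,530.08.
Total = $37,302.15 + $44,375.87 + $70,530.08 = $152,208.10.

$152,208.10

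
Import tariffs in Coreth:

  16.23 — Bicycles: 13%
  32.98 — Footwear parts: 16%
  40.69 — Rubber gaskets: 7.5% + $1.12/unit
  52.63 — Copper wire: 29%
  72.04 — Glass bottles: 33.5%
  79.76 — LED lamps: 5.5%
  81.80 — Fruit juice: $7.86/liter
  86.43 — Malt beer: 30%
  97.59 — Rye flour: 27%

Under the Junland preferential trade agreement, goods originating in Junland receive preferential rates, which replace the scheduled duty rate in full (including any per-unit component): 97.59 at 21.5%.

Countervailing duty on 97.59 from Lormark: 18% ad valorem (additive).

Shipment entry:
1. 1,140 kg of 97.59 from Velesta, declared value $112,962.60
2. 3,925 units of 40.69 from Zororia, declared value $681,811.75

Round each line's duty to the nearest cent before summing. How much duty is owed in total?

$86,031.78

Line 1 (97.59, Velesta, 1,140 kg, $112,962.60):
Base rate for 97.59 is 27%.
97.59 has an FTA preferential rate, but origin Velesta is not Junland; base rate stands.
The additional-duty order on 97.59 targets Lormark, not Velesta; it does not apply.
Duty = $112,962.60 × 27% = $30,499.90.
Line 2 (40.69, Zororia, 3,925 units, $681,811.75):
Base rate for 40.69 is 7.5% + $1.12/unit.
Duty = $681,811.75 × 7.5% + 3,925 × $1.12 = $55,531.88.
Total = $30,499.90 + $55,531.88 = $86,031.78.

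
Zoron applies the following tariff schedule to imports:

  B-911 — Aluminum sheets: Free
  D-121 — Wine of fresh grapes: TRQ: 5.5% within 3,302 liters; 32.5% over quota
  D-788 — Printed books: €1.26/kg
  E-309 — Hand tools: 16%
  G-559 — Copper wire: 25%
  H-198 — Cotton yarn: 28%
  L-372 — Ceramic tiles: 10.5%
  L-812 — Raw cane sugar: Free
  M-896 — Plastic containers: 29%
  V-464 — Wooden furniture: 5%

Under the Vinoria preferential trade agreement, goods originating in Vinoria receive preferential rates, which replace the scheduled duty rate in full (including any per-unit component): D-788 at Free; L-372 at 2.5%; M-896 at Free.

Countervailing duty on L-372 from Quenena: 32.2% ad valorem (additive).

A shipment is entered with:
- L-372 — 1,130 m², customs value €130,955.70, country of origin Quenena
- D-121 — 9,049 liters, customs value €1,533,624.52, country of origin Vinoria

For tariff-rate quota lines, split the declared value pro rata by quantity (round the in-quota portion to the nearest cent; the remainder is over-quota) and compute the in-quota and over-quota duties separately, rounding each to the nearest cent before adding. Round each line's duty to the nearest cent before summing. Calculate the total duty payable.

Line 1 (L-372, Quenena, 1,130 m², €130,955.70):
Base rate for L-372 is 10.5%.
L-372 has an FTA preferential rate, but origin Quenena is not Vinoria; base rate stands.
Additional duty on L-372 from Quenena: +32.2%. Applied ad valorem rate: 10.5% + 32.2% = 42.7%.
Duty = €130,955.70 × 42.7% = €55,918.08.
Line 2 (D-121, Vinoria, 9,049 liters, €1,533,624.52):
Code D-121 is under a tariff-rate quota (threshold 3,302 liters). In-quota: 3,302 liters at 5.5%; over-quota: 5,747 liters at 32.5%.
Pro-rata value split: in-quota = €1,533,624.52 × 3,302/9,049 = €559,622.96; over-quota = €1,533,624.52 − €559,622.96 = €974,001.56.
In-quota duty = €559,622.96 × 5.5% = €30,779.26. Over-quota duty = €974,001.56 × 32.5% = €316,550.51.
Line duty = €30,779.26 + €316,550.51 = €347,329.77.
Total = €55,918.08 + €347,329.77 = €403,247.85.

€403,247.85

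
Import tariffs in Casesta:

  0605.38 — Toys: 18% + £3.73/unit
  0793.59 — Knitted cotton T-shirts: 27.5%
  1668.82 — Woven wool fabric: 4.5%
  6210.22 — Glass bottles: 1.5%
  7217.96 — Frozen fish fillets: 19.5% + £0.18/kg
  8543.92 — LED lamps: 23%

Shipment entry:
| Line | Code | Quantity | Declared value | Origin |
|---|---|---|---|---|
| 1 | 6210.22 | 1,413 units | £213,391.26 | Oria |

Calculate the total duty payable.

£3,200.87

Line 1 (6210.22, Oria, 1,413 units, £213,391.26):
Base rate for 6210.22 is 1.5%.
Duty = £213,391.26 × 1.5% = £3,200.87.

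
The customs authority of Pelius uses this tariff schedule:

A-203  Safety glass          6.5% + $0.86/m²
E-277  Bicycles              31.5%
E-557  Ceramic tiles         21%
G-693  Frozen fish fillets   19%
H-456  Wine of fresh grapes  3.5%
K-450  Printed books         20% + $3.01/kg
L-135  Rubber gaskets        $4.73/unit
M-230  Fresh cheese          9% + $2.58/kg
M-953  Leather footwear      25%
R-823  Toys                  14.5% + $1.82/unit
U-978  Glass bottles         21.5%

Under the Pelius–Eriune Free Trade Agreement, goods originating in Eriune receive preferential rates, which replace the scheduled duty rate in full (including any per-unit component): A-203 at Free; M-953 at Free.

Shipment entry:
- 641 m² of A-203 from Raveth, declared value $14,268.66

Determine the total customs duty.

$1,478.72

Line 1 (A-203, Raveth, 641 m², $14,268.66):
Base rate for A-203 is 6.5% + $0.86/m².
A-203 has an FTA preferential rate, but origin Raveth is not Eriune; base rate stands.
Duty = $14,268.66 × 6.5% + 641 × $0.86 = $1,478.72.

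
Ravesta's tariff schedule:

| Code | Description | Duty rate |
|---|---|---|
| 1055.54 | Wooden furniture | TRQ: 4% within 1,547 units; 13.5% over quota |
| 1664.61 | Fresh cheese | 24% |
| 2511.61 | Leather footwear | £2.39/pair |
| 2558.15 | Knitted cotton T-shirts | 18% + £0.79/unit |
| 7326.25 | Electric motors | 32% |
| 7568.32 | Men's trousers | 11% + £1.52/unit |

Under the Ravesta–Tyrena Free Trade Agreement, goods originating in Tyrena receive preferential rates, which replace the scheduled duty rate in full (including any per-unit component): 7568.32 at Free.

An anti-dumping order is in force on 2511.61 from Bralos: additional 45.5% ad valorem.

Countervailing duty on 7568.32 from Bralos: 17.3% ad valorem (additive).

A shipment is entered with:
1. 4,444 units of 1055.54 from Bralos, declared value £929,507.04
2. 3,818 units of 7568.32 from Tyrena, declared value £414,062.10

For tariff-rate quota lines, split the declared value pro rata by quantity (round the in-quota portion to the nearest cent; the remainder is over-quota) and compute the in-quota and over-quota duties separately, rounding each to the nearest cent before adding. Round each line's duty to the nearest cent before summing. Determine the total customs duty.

Line 1 (1055.54, Bralos, 4,444 units, £929,507.04):
Code 1055.54 is under a tariff-rate quota (threshold 1,547 units). In-quota: 1,547 units at 4%; over-quota: 2,897 units at 13.5%.
Pro-rata value split: in-quota = £929,507.04 × 1,547/4,444 = £323,570.52; over-quota = £929,507.04 − £323,570.52 = £605,936.52.
In-quota duty = £323,570.52 × 4% = £12,942.82. Over-quota duty = £605,936.52 × 13.5% = £81,801.43.
Line duty = £12,942.82 + £81,801.43 = £94,744.25.
Line 2 (7568.32, Tyrena, 3,818 units, £414,062.10):
Base rate for 7568.32 is 11% + £1.52/unit.
Origin Tyrena qualifies under the Ravesta–Tyrena agreement and 7568.32 is covered: preferential rate Free applies instead.
The additional-duty order on 7568.32 targets Bralos, not Tyrena; it does not apply.
Duty = £414,062.10 × 0% = £0.00.
Total = £94,744.25 + £0.00 = £94,744.25.

£94,744.25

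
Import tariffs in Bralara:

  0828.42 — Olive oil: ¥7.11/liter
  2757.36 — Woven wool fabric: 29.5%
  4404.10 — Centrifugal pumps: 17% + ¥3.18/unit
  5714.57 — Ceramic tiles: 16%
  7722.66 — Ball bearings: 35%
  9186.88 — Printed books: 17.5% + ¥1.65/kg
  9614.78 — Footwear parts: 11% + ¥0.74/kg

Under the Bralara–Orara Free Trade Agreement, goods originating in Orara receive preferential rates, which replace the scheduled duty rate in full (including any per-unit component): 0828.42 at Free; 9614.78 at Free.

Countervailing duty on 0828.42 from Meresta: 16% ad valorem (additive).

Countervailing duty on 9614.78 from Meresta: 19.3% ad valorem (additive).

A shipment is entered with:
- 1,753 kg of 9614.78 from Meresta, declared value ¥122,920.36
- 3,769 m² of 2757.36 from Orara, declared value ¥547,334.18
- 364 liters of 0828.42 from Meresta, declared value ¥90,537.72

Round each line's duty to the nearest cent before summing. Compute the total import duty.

Line 1 (9614.78, Meresta, 1,753 kg, ¥122,920.36):
Base rate for 9614.78 is 11% + ¥0.74/kg.
9614.78 has an FTA preferential rate, but origin Meresta is not Orara; base rate stands.
Additional duty on 9614.78 from Meresta: +19.3%. Applied ad valorem rate: 11% + 19.3% = 30.3%.
Duty = ¥122,920.36 × 30.3% + 1,753 × ¥0.74 = ¥38,542.09.
Line 2 (2757.36, Orara, 3,769 m², ¥547,334.18):
Base rate for 2757.36 is 29.5%.
Origin Orara is the FTA partner but 2757.36 is not on the preference list; base rate stands.
Duty = ¥547,334.18 × 29.5% = ¥161,463.58.
Line 3 (0828.42, Meresta, 364 liters, ¥90,537.72):
Base rate for 0828.42 is ¥7.11/liter.
0828.42 has an FTA preferential rate, but origin Meresta is not Orara; base rate stands.
Additional duty on 0828.42 from Meresta: +16% ad valorem. Applied ad valorem rate = 16%.
Duty = ¥90,537.72 × 16% + 364 × ¥7.11 = ¥17,074.08.
Total = ¥38,542.09 + ¥161,463.58 + ¥17,074.08 = ¥217,079.75.

¥217,079.75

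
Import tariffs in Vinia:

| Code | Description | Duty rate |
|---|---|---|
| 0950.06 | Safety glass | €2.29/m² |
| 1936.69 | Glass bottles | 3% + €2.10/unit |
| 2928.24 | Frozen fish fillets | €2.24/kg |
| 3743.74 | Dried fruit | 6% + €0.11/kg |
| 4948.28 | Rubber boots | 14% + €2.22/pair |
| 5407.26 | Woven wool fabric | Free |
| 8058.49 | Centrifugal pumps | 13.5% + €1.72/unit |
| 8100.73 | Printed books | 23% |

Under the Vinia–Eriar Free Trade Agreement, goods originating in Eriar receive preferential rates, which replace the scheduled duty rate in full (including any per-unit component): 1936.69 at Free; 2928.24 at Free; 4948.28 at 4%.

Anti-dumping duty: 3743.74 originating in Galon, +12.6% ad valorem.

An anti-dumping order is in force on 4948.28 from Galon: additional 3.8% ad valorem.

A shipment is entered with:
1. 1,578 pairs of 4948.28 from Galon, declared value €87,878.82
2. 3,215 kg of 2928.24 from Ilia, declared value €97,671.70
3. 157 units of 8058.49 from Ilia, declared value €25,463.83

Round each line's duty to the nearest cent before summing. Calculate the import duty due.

€30,054.85

Line 1 (4948.28, Galon, 1,578 pairs, €87,878.82):
Base rate for 4948.28 is 14% + €2.22/pair.
4948.28 has an FTA preferential rate, but origin Galon is not Eriar; base rate stands.
Additional duty on 4948.28 from Galon: +3.8%. Applied ad valorem rate: 14% + 3.8% = 17.8%.
Duty = €87,878.82 × 17.8% + 1,578 × €2.22 = €19,145.59.
Line 2 (2928.24, Ilia, 3,215 kg, €97,671.70):
Base rate for 2928.24 is €2.24/kg.
2928.24 has an FTA preferential rate, but origin Ilia is not Eriar; base rate stands.
Duty = 3,215 × €2.24 = €7,201.60.
Line 3 (8058.49, Ilia, 157 units, €25,463.83):
Base rate for 8058.49 is 13.5% + €1.72/unit.
Duty = €25,463.83 × 13.5% + 157 × €1.72 = €3,707.66.
Total = €19,145.59 + €7,201.60 + €3,707.66 = €30,054.85.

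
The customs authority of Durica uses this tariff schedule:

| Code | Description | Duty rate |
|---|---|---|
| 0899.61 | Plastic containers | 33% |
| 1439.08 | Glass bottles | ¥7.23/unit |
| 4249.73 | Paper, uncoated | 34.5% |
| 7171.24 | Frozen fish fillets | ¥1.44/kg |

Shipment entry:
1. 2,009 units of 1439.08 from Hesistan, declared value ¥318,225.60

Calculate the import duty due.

¥14,525.07

Line 1 (1439.08, Hesistan, 2,009 units, ¥318,225.60):
Base rate for 1439.08 is ¥7.23/unit.
Duty = 2,009 × ¥7.23 = ¥14,525.07.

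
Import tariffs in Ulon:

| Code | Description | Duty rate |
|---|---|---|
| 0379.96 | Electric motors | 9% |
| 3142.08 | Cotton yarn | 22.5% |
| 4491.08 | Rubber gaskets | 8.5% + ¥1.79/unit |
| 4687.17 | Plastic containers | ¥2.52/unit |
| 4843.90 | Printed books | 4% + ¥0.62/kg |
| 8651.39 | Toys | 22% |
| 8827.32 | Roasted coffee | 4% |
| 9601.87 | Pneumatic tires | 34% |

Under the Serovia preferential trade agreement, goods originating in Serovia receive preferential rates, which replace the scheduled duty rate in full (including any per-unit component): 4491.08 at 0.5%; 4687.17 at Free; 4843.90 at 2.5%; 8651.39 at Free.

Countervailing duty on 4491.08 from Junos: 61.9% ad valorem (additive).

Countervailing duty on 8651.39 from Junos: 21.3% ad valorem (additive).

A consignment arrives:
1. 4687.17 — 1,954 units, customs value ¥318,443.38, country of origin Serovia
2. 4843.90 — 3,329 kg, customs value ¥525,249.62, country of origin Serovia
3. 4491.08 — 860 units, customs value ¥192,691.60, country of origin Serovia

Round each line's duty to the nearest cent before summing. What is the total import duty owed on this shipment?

¥14,094.70

Line 1 (4687.17, Serovia, 1,954 units, ¥318,443.38):
Base rate for 4687.17 is ¥2.52/unit.
Origin Serovia qualifies under the Ulon–Serovia agreement and 4687.17 is covered: preferential rate Free applies instead.
Duty = ¥318,443.38 × 0% = ¥0.00.
Line 2 (4843.90, Serovia, 3,329 kg, ¥525,249.62):
Base rate for 4843.90 is 4% + ¥0.62/kg.
Origin Serovia qualifies under the Ulon–Serovia agreement and 4843.90 is covered: preferential rate 2.5% applies instead.
Duty = ¥525,249.62 × 2.5% = ¥13,131.24.
Line 3 (4491.08, Serovia, 860 units, ¥192,691.60):
Base rate for 4491.08 is 8.5% + ¥1.79/unit.
Origin Serovia qualifies under the Ulon–Serovia agreement and 4491.08 is covered: preferential rate 0.5% applies instead.
The additional-duty order on 4491.08 targets Junos, not Serovia; it does not apply.
Duty = ¥192,691.60 × 0.5% = ¥963.46.
Total = ¥0.00 + ¥13,131.24 + ¥963.46 = ¥14,094.70.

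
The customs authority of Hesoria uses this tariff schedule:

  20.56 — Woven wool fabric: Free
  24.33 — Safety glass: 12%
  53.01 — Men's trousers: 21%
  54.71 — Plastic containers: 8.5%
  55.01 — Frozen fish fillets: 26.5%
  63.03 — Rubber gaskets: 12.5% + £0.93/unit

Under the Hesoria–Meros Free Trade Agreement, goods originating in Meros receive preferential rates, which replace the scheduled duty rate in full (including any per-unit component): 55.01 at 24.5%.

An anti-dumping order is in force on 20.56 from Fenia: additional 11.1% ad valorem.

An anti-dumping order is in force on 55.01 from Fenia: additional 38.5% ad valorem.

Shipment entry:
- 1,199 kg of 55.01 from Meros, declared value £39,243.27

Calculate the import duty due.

Line 1 (55.01, Meros, 1,199 kg, £39,243.27):
Base rate for 55.01 is 26.5%.
Origin Meros qualifies under the Hesoria–Meros agreement and 55.01 is covered: preferential rate 24.5% applies instead.
The additional-duty order on 55.01 targets Fenia, not Meros; it does not apply.
Duty = £39,243.27 × 24.5% = £9,614.60.

£9,614.60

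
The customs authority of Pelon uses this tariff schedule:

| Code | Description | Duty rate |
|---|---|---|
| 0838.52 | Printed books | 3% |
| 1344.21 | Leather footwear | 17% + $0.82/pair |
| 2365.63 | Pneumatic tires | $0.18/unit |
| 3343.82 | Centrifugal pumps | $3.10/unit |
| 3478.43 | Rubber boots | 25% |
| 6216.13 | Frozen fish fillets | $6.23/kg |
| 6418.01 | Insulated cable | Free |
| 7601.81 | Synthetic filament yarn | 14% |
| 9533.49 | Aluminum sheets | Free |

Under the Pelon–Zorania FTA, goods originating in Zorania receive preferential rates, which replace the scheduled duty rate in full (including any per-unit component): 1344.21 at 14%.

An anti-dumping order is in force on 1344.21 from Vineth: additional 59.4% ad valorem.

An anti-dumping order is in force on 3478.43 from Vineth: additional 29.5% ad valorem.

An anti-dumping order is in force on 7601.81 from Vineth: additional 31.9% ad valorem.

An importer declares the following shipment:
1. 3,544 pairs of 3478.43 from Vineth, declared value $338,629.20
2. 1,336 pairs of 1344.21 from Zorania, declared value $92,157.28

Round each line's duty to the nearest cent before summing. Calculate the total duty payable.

$197,454.93

Line 1 (3478.43, Vineth, 3,544 pairs, $338,629.20):
Base rate for 3478.43 is 25%.
Additional duty on 3478.43 from Vineth: +29.5%. Applied ad valorem rate: 25% + 29.5% = 54.5%.
Duty = $338,629.20 × 54.5% = $184,552.91.
Line 2 (1344.21, Zorania, 1,336 pairs, $92,157.28):
Base rate for 1344.21 is 17% + $0.82/pair.
Origin Zorania qualifies under the Pelon–Zorania agreement and 1344.21 is covered: preferential rate 14% applies instead.
The additional-duty order on 1344.21 targets Vineth, not Zorania; it does not apply.
Duty = $92,157.28 × 14% = $12,902.02.
Total = $184,552.91 + $12,902.02 = $197,454.93.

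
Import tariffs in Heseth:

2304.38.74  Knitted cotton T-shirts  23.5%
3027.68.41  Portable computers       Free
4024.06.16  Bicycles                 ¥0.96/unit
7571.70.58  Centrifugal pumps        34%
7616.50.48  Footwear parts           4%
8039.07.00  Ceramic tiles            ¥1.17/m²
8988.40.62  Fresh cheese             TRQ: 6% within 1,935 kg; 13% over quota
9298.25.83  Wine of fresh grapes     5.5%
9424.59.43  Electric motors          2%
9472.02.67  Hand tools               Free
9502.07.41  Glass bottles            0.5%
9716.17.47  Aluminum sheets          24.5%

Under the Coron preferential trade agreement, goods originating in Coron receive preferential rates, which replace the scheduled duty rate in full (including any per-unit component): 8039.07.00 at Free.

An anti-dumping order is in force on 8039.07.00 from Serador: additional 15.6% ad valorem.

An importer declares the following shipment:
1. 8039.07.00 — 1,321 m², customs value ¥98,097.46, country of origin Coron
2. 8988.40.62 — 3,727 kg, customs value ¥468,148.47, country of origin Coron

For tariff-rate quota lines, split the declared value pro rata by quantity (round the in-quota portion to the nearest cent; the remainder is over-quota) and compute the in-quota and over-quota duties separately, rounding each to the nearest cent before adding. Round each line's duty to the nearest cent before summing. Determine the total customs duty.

Line 1 (8039.07.00, Coron, 1,321 m², ¥98,097.46):
Base rate for 8039.07.00 is ¥1.17/m².
Origin Coron qualifies under the Heseth–Coron agreement and 8039.07.00 is covered: preferential rate Free applies instead.
The additional-duty order on 8039.07.00 targets Serador, not Coron; it does not apply.
Duty = ¥98,097.46 × 0% = ¥0.00.
Line 2 (8988.40.62, Coron, 3,727 kg, ¥468,148.47):
Code 8988.40.62 is under a tariff-rate quota (threshold 1,935 kg). In-quota: 1,935 kg at 6%; over-quota: 1,792 kg at 13%.
Pro-rata value split: in-quota = ¥468,148.47 × 1,935/3,727 = ¥243,055.35; over-quota = ¥468,148.47 − ¥243,055.35 = ¥225,093.12.
In-quota duty = ¥243,055.35 × 6% = ¥14,583.32. Over-quota duty = ¥225,093.12 × 13% = ¥29,262.11.
Line duty = ¥14,583.32 + ¥29,262.11 = ¥43,845.43.
Total = ¥0.00 + ¥43,845.43 = ¥43,845.43.

¥43,845.43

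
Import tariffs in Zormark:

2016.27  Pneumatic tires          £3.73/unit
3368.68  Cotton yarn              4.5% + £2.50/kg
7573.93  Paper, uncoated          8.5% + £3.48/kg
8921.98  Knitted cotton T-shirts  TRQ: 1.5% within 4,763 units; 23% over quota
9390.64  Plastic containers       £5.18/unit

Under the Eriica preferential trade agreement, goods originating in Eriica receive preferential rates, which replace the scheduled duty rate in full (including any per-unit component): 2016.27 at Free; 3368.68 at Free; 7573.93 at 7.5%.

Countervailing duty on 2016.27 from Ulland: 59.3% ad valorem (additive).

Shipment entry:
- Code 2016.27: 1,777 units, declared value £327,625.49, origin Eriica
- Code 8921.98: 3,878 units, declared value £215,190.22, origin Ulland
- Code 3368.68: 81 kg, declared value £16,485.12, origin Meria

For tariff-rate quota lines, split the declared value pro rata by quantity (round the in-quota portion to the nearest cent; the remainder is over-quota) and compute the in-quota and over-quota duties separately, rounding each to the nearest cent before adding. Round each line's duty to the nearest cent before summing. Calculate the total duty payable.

£4,172.18

Line 1 (2016.27, Eriica, 1,777 units, £327,625.49):
Base rate for 2016.27 is £3.73/unit.
Origin Eriica qualifies under the Zormark–Eriica agreement and 2016.27 is covered: preferential rate Free applies instead.
The additional-duty order on 2016.27 targets Ulland, not Eriica; it does not apply.
Duty = £327,625.49 × 0% = £0.00.
Line 2 (8921.98, Ulland, 3,878 units, £215,190.22):
Code 8921.98 is under a tariff-rate quota (threshold 4,763 units). Quantity 3,878 units is within the quota, so the in-quota rate 1.5% applies to the full value.
Duty = £215,190.22 × 1.5% = £3,227.85.
Line 3 (3368.68, Meria, 81 kg, £16,485.12):
Base rate for 3368.68 is 4.5% + £2.50/kg.
3368.68 has an FTA preferential rate, but origin Meria is not Eriica; base rate stands.
Duty = £16,485.12 × 4.5% + 81 × £2.50 = £944.33.
Total = £0.00 + £3,227.85 + £944.33 = £4,172.18.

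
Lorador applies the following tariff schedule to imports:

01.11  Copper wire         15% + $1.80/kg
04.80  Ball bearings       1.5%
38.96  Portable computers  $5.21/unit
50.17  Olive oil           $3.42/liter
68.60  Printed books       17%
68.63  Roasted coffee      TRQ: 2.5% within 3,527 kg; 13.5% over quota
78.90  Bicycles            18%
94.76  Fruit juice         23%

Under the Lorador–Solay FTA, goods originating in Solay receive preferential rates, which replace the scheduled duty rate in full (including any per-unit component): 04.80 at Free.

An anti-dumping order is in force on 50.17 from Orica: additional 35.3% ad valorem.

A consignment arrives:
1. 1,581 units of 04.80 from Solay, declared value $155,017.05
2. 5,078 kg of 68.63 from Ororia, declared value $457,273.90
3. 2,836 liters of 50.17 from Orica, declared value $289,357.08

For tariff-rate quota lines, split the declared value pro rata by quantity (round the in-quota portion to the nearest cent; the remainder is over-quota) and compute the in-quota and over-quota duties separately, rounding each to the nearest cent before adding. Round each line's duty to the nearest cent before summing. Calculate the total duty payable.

$138,637.45

Line 1 (04.80, Solay, 1,581 units, $155,017.05):
Base rate for 04.80 is 1.5%.
Origin Solay qualifies under the Lorador–Solay agreement and 04.80 is covered: preferential rate Free applies instead.
Duty = $155,017.05 × 0% = $0.00.
Line 2 (68.63, Ororia, 5,078 kg, $457,273.90):
Code 68.63 is under a tariff-rate quota (threshold 3,527 kg). In-quota: 3,527 kg at 2.5%; over-quota: 1,551 kg at 13.5%.
Pro-rata value split: in-quota = $457,273.90 × 3,527/5,078 = $317,606.35; over-quota = $457,273.90 − $317,606.35 = $139,667.55.
In-quota duty = $317,606.35 × 2.5% = $7,940.16. Over-quota duty = $139,667.55 × 13.5% = $18,855.12.
Line duty = $7,940.16 + $18,855.12 = $26,795.28.
Line 3 (50.17, Orica, 2,836 liters, $289,357.08):
Base rate for 50.17 is $3.42/liter.
Additional duty on 50.17 from Orica: +35.3% ad valorem. Applied ad valorem rate = 35.3%.
Duty = $289,357.08 × 35.3% + 2,836 × $3.42 = $111,842.17.
Total = $0.00 + $26,795.28 + $111,842.17 = $138,637.45.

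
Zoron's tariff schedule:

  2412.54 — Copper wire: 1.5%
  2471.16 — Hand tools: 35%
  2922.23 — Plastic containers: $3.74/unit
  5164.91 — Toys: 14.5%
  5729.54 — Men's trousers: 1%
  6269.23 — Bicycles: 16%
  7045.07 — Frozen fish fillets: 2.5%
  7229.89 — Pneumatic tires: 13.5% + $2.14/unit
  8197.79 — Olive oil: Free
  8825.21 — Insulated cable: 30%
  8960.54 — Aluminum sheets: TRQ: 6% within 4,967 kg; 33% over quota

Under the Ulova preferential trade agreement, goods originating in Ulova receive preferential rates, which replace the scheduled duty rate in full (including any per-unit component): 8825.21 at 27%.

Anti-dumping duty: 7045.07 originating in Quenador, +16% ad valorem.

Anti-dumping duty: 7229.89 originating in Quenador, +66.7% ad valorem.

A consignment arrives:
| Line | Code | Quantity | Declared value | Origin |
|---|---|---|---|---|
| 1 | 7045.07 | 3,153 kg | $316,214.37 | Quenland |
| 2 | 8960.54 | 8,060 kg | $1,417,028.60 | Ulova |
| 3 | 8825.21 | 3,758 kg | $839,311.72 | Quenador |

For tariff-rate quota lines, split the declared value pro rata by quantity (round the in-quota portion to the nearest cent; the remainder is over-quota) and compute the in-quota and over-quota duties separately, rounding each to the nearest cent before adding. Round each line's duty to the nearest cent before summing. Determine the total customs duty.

$491,541.29

Line 1 (7045.07, Quenland, 3,153 kg, $316,214.37):
Base rate for 7045.07 is 2.5%.
The additional-duty order on 7045.07 targets Quenador, not Quenland; it does not apply.
Duty = $316,214.37 × 2.5% = $7,905.36.
Line 2 (8960.54, Ulova, 8,060 kg, $1,417,028.60):
Code 8960.54 is under a tariff-rate quota (threshold 4,967 kg). In-quota: 4,967 kg at 6%; over-quota: 3,093 kg at 33%.
Pro-rata value split: in-quota = $1,417,028.60 × 4,967/8,060 = $873,248.27; over-quota = $1,417,028.60 − $873,248.27 = $543,780.33.
In-quota duty = $873,248.27 × 6% = $52,394.90. Over-quota duty = $543,780.33 × 33% = $179,447.51.
Line duty = $52,394.90 + $179,447.51 = $231,842.41.
Line 3 (8825.21, Quenador, 3,758 kg, $839,311.72):
Base rate for 8825.21 is 30%.
8825.21 has an FTA preferential rate, but origin Quenador is not Ulova; base rate stands.
Duty = $839,311.72 × 30% = $251,793.52.
Total = $7,905.36 + $231,842.41 + $251,793.52 = $491,541.29.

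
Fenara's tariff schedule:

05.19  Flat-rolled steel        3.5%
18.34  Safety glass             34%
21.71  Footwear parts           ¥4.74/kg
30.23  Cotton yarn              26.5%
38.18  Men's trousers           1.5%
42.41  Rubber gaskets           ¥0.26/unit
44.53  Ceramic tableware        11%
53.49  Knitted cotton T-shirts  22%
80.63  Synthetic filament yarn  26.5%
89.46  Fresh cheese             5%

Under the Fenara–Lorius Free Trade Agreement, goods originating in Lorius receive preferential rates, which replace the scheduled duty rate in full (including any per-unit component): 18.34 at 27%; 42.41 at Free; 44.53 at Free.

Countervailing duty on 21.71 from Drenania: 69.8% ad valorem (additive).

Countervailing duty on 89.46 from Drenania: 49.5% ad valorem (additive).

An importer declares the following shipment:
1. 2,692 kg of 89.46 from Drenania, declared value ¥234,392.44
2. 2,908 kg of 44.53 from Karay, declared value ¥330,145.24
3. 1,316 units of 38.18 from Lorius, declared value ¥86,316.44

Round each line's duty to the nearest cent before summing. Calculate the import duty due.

Line 1 (89.46, Drenania, 2,692 kg, ¥234,392.44):
Base rate for 89.46 is 5%.
Additional duty on 89.46 from Drenania: +49.5%. Applied ad valorem rate: 5% + 49.5% = 54.5%.
Duty = ¥234,392.44 × 54.5% = ¥127,743.88.
Line 2 (44.53, Karay, 2,908 kg, ¥330,145.24):
Base rate for 44.53 is 11%.
44.53 has an FTA preferential rate, but origin Karay is not Lorius; base rate stands.
Duty = ¥330,145.24 × 11% = ¥36,315.98.
Line 3 (38.18, Lorius, 1,316 units, ¥86,316.44):
Base rate for 38.18 is 1.5%.
Origin Lorius is the FTA partner but 38.18 is not on the preference list; base rate stands.
Duty = ¥86,316.44 × 1.5% = ¥1,294.75.
Total = ¥127,743.88 + ¥36,315.98 + ¥1,294.75 = ¥165,354.61.

¥165,354.61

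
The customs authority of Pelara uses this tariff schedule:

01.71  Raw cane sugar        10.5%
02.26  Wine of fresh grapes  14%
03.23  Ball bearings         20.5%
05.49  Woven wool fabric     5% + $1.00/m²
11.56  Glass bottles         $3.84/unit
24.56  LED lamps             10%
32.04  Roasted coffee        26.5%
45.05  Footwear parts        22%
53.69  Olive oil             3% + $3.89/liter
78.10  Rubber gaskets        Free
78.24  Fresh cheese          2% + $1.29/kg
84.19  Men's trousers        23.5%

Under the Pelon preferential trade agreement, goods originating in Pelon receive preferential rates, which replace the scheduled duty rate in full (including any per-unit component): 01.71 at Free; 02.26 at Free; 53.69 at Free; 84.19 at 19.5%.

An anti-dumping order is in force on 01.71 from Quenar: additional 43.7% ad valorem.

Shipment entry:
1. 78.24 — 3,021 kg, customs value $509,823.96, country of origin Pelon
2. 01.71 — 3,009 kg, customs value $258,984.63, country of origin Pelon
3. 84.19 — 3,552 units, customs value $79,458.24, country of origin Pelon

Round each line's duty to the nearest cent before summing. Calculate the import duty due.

Line 1 (78.24, Pelon, 3,021 kg, $509,823.96):
Base rate for 78.24 is 2% + $1.29/kg.
Origin Pelon is the FTA partner but 78.24 is not on the preference list; base rate stands.
Duty = $509,823.96 × 2% + 3,021 × $1.29 = $14,093.57.
Line 2 (01.71, Pelon, 3,009 kg, $258,984.63):
Base rate for 01.71 is 10.5%.
Origin Pelon qualifies under the Pelara–Pelon agreement and 01.71 is covered: preferential rate Free applies instead.
The additional-duty order on 01.71 targets Quenar, not Pelon; it does not apply.
Duty = $258,984.63 × 0% = $0.00.
Line 3 (84.19, Pelon, 3,552 units, $79,458.24):
Base rate for 84.19 is 23.5%.
Origin Pelon qualifies under the Pelara–Pelon agreement and 84.19 is covered: preferential rate 19.5% applies instead.
Duty = $79,458.24 × 19.5% = $15,494.36.
Total = $14,093.57 + $0.00 + $15,494.36 = $29,587.93.

$29,587.93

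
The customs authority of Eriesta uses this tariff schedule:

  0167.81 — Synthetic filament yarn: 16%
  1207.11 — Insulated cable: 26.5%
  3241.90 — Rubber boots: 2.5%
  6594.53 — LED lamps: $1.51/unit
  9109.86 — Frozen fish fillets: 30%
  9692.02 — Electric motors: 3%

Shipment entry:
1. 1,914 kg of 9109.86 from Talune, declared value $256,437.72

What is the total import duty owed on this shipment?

$76,931.32

Line 1 (9109.86, Talune, 1,914 kg, $256,437.72):
Base rate for 9109.86 is 30%.
Duty = $256,437.72 × 30% = $76,931.32.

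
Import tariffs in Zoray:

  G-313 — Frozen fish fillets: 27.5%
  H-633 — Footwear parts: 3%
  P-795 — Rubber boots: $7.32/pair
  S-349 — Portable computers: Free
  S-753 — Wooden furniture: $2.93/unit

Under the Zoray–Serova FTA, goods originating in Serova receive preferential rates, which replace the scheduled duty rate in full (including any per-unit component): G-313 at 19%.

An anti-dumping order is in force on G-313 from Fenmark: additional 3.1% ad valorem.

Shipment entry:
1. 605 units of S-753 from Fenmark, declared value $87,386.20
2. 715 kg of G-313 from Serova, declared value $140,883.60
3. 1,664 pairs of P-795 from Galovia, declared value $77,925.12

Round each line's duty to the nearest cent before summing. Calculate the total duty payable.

$40,721.01

Line 1 (S-753, Fenmark, 605 units, $87,386.20):
Base rate for S-753 is $2.93/unit.
Duty = 605 × $2.93 = $1,772.65.
Line 2 (G-313, Serova, 715 kg, $140,883.60):
Base rate for G-313 is 27.5%.
Origin Serova qualifies under the Zoray–Serova agreement and G-313 is covered: preferential rate 19% applies instead.
The additional-duty order on G-313 targets Fenmark, not Serova; it does not apply.
Duty = $140,883.60 × 19% = $26,767.88.
Line 3 (P-795, Galovia, 1,664 pairs, $77,925.12):
Base rate for P-795 is $7.32/pair.
Duty = 1,664 × $7.32 = $12,180.48.
Total = $1,772.65 + $26,767.88 + $12,180.48 = $40,721.01.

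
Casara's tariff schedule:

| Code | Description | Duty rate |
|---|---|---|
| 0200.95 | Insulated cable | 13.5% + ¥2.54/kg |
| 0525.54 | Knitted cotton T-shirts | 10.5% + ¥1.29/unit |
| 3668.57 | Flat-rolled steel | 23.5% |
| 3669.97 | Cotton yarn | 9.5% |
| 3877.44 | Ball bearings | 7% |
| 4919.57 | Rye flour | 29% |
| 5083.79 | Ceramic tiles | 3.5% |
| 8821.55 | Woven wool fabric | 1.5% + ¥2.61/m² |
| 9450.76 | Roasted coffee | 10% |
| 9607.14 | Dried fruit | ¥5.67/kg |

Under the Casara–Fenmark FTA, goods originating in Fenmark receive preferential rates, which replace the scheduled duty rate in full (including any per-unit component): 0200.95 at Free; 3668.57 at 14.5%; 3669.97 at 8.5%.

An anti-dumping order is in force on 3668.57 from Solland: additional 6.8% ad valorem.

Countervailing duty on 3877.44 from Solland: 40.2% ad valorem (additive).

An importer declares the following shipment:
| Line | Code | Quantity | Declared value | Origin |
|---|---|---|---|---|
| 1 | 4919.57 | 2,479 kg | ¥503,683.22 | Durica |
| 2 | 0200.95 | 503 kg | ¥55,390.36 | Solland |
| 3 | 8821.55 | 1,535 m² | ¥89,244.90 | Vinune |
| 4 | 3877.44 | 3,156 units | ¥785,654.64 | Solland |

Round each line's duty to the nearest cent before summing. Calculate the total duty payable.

¥530,997.46

Line 1 (4919.57, Durica, 2,479 kg, ¥503,683.22):
Base rate for 4919.57 is 29%.
Duty = ¥503,683.22 × 29% = ¥146,068.13.
Line 2 (0200.95, Solland, 503 kg, ¥55,390.36):
Base rate for 0200.95 is 13.5% + ¥2.54/kg.
0200.95 has an FTA preferential rate, but origin Solland is not Fenmark; base rate stands.
Duty = ¥55,390.36 × 13.5% + 503 × ¥2.54 = ¥8,755.32.
Line 3 (8821.55, Vinune, 1,535 m², ¥89,244.90):
Base rate for 8821.55 is 1.5% + ¥2.61/m².
Duty = ¥89,244.90 × 1.5% + 1,535 × ¥2.61 = ¥5,345.02.
Line 4 (3877.44, Solland, 3,156 units, ¥785,654.64):
Base rate for 3877.44 is 7%.
Additional duty on 3877.44 from Solland: +40.2%. Applied ad valorem rate: 7% + 40.2% = 47.2%.
Duty = ¥785,654.64 × 47.2% = ¥370,828.99.
Total = ¥146,068.13 + ¥8,755.32 + ¥5,345.02 + ¥370,828.99 = ¥530,997.46.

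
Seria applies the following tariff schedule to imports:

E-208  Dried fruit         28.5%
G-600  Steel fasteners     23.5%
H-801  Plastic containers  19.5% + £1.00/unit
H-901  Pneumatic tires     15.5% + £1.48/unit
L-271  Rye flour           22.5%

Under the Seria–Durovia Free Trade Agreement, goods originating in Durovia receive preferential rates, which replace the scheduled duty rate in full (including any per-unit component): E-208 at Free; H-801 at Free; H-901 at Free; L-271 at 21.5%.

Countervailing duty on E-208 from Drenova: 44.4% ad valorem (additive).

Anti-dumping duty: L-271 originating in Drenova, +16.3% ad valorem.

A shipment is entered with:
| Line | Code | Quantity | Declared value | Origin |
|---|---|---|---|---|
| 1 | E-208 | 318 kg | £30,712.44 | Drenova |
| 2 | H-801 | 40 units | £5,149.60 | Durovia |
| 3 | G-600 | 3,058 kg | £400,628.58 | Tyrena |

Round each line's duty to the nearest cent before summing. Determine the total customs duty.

Line 1 (E-208, Drenova, 318 kg, £30,712.44):
Base rate for E-208 is 28.5%.
E-208 has an FTA preferential rate, but origin Drenova is not Durovia; base rate stands.
Additional duty on E-208 from Drenova: +44.4%. Applied ad valorem rate: 28.5% + 44.4% = 72.9%.
Duty = £30,712.44 × 72.9% = £22,389.37.
Line 2 (H-801, Durovia, 40 units, £5,149.60):
Base rate for H-801 is 19.5% + £1.00/unit.
Origin Durovia qualifies under the Seria–Durovia agreement and H-801 is covered: preferential rate Free applies instead.
Duty = £5,149.60 × 0% = £0.00.
Line 3 (G-600, Tyrena, 3,058 kg, £400,628.58):
Base rate for G-600 is 23.5%.
Duty = £400,628.58 × 23.5% = £94,147.72.
Total = £22,389.37 + £0.00 + £94,147.72 = £116,537.09.

£116,537.09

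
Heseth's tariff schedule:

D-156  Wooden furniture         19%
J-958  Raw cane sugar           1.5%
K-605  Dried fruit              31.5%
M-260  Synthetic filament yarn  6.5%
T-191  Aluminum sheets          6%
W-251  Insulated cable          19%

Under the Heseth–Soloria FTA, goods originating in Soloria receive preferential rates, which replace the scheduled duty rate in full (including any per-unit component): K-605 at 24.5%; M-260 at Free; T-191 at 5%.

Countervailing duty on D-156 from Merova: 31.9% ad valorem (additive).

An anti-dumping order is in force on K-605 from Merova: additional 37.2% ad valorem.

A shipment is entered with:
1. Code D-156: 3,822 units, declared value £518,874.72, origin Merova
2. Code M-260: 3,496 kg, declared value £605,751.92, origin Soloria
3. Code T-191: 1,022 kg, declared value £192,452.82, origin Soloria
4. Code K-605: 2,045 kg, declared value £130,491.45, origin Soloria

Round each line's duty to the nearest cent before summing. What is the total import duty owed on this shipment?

Line 1 (D-156, Merova, 3,822 units, £518,874.72):
Base rate for D-156 is 19%.
Additional duty on D-156 from Merova: +31.9%. Applied ad valorem rate: 19% + 31.9% = 50.9%.
Duty = £518,874.72 × 50.9% = £264,107.23.
Line 2 (M-260, Soloria, 3,496 kg, £605,751.92):
Base rate for M-260 is 6.5%.
Origin Soloria qualifies under the Heseth–Soloria agreement and M-260 is covered: preferential rate Free applies instead.
Duty = £605,751.92 × 0% = £0.00.
Line 3 (T-191, Soloria, 1,022 kg, £192,452.82):
Base rate for T-191 is 6%.
Origin Soloria qualifies under the Heseth–Soloria agreement and T-191 is covered: preferential rate 5% applies instead.
Duty = £192,452.82 × 5% = £9,622.64.
Line 4 (K-605, Soloria, 2,045 kg, £130,491.45):
Base rate for K-605 is 31.5%.
Origin Soloria qualifies under the Heseth–Soloria agreement and K-605 is covered: preferential rate 24.5% applies instead.
The additional-duty order on K-605 targets Merova, not Soloria; it does not apply.
Duty = £130,491.45 × 24.5% = £31,970.41.
Total = £264,107.23 + £0.00 + £9,622.64 + £31,970.41 = £305,700.28.

£305,700.28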